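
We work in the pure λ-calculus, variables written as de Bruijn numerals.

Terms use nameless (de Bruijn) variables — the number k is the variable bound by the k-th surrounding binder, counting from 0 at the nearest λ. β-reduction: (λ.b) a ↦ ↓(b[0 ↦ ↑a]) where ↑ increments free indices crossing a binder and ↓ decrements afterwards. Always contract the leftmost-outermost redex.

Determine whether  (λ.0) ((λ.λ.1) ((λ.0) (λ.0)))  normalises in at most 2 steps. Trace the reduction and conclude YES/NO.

  start: (λ.0) ((λ.λ.1) ((λ.0) (λ.0)))
  →1  (λ.λ.1) ((λ.0) (λ.0))
  →2  λ.(λ.0) (λ.0)

Answer: NO — after 2 steps the term is λ.(λ.0) (λ.0), not yet normal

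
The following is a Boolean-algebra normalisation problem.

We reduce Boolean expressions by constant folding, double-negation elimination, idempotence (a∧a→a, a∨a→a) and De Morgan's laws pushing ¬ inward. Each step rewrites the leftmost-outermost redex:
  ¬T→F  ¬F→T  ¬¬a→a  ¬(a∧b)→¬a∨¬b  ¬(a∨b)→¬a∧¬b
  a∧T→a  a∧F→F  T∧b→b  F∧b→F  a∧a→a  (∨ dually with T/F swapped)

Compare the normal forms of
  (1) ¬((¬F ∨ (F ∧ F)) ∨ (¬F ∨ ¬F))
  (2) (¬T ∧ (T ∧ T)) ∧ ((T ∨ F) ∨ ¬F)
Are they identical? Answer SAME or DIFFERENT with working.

Answer: SAME — A ⇓ F, B ⇓ F

Derivation:
Term A:
  start: ¬((¬F ∨ (F ∧ F)) ∨ (¬F ∨ ¬F))
  →1  ¬(¬F ∨ (F ∧ F)) ∧ ¬(¬F ∨ ¬F)
  →2  (¬¬F ∧ ¬(F ∧ F)) ∧ ¬(¬F ∨ ¬F)
  →3  (F ∧ ¬(F ∧ F)) ∧ ¬(¬F ∨ ¬F)
  →4  F ∧ ¬(¬F ∨ ¬F)
  →5  F

Term B:
  start: (¬T ∧ (T ∧ T)) ∧ ((T ∨ F) ∨ ¬F)
  →1  (F ∧ (T ∧ T)) ∧ ((T ∨ F) ∨ ¬F)
  →2  F ∧ ((T ∨ F) ∨ ¬F)
  →3  F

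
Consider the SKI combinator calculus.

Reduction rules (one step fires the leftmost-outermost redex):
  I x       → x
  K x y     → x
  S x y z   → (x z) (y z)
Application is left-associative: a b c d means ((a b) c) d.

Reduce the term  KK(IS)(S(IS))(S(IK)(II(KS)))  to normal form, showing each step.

Answer: normal form = SS  (in 3 steps)

Derivation:
  start: KK(IS)(S(IS))(S(IK)(II(KS)))
  [1] K(S(IS))(S(IK)(II(KS)))
  [2] S(IS)
  [3] SS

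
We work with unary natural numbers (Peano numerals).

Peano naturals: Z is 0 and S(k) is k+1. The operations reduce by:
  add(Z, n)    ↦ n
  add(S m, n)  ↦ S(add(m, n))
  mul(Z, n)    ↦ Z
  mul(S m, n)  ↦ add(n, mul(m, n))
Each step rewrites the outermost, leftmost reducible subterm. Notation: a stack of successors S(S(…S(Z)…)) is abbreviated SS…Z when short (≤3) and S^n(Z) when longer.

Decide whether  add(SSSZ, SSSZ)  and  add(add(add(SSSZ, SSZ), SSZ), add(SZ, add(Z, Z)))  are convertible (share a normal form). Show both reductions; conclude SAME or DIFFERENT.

Term A:
  start: add(SSSZ, SSSZ)
  [1] S(add(SSZ, SSSZ))
  [2] S(S(add(SZ, SSSZ)))
  [3] S(S(S(add(Z, SSSZ))))
  [4] S^6(Z)

Term B:
  start: add(add(add(SSSZ, SSZ), SSZ), add(SZ, add(Z, Z)))
  [1] add(add(S(add(SSZ, SSZ)), SSZ), add(SZ, add(Z, Z)))
  [2] add(S(add(add(SSZ, SSZ), SSZ)), add(SZ, add(Z, Z)))
  [3] S(add(add(add(SSZ, SSZ), SSZ), add(SZ, add(Z, Z))))
  [4] S(add(add(S(add(SZ, SSZ)), SSZ), add(SZ, add(Z, Z))))
  [5] S(add(S(add(add(SZ, SSZ), SSZ)), add(SZ, add(Z, Z))))
  [6] S(S(add(add(add(SZ, SSZ), SSZ), add(SZ, add(Z, Z)))))
  [7] S(S(add(add(S(add(Z, SSZ)), SSZ), add(SZ, add(Z, Z)))))
  [8] S(S(add(S(add(add(Z, SSZ), SSZ)), add(SZ, add(Z, Z)))))
  [9] S(S(S(add(add(add(Z, SSZ), SSZ), add(SZ, add(Z, Z))))))
  [10] S(S(S(add(add(SSZ, SSZ), add(SZ, add(Z, Z))))))
  [11] S(S(S(add(S(add(SZ, SSZ)), add(SZ, add(Z, Z))))))
  [12] S(S(S(S(add(add(SZ, SSZ), add(SZ, add(Z, Z)))))))
  [13] S(S(S(S(add(S(add(Z, SSZ)), add(SZ, add(Z, Z)))))))
  [14] S(S(S(S(S(add(add(Z, SSZ), add(SZ, add(Z, Z))))))))
  [15] S(S(S(S(S(add(SSZ, add(SZ, add(Z, Z))))))))
  [16] S(S(S(S(S(S(add(SZ, add(SZ, add(Z, Z)))))))))
  [17] S(S(S(S(S(S(S(add(Z, add(SZ, add(Z, Z))))))))))
  [18] S(S(S(S(S(S(S(add(SZ, add(Z, Z)))))))))
  [19] S(S(S(S(S(S(S(S(add(Z, add(Z, Z))))))))))
  [20] S(S(S(S(S(S(S(S(add(Z, Z)))))))))
  [21] S^8(Z)

Answer: DIFFERENT — A ⇓ S^6(Z), B ⇓ S^8(Z)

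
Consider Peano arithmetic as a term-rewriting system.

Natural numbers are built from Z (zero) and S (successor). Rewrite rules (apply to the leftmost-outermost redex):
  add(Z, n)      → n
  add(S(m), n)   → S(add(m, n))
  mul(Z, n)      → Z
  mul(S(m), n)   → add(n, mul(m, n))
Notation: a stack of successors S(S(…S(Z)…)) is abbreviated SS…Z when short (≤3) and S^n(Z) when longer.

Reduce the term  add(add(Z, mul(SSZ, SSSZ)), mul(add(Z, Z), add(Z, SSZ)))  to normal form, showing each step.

Answer: normal form = S^6(Z)  (in 21 steps)

Derivation:
  start: add(add(Z, mul(SSZ, SSSZ)), mul(add(Z, Z), add(Z, SSZ)))
  [1] add(mul(SSZ, SSSZ), mul(add(Z, Z), add(Z, SSZ)))
  [2] add(add(SSSZ, mul(SZ, SSSZ)), mul(add(Z, Z), add(Z, SSZ)))
  [3] add(S(add(SSZ, mul(SZ, SSSZ))), mul(add(Z, Z), add(Z, SSZ)))
  [4] S(add(add(SSZ, mul(SZ, SSSZ)), mul(add(Z, Z), add(Z, SSZ))))
  [5] S(add(S(add(SZ, mul(SZ, SSSZ))), mul(add(Z, Z), add(Z, SSZ))))
  [6] S(S(add(add(SZ, mul(SZ, SSSZ)), mul(add(Z, Z), add(Z, SSZ)))))
  [7] S(S(add(S(add(Z, mul(SZ, SSSZ))), mul(add(Z, Z), add(Z, SSZ)))))
  [8] S(S(S(add(add(Z, mul(SZ, SSSZ)), mul(add(Z, Z), add(Z, SSZ))))))
  [9] S(S(S(add(mul(SZ, SSSZ), mul(add(Z, Z), add(Z, SSZ))))))
  [10] S(S(S(add(add(SSSZ, mul(Z, SSSZ)), mul(add(Z, Z), add(Z, SSZ))))))
  [11] S(S(S(add(S(add(SSZ, mul(Z, SSSZ))), mul(add(Z, Z), add(Z, SSZ))))))
  [12] S(S(S(S(add(add(SSZ, mul(Z, SSSZ)), mul(add(Z, Z), add(Z, SSZ)))))))
  [13] S(S(S(S(add(S(add(SZ, mul(Z, SSSZ))), mul(add(Z, Z), add(Z, SSZ)))))))
  [14] S(S(S(S(S(add(add(SZ, mul(Z, SSSZ)), mul(add(Z, Z), add(Z, SSZ))))))))
  [15] S(S(S(S(S(add(S(add(Z, mul(Z, SSSZ))), mul(add(Z, Z), add(Z, SSZ))))))))
  [16] S(S(S(S(S(S(add(add(Z, mul(Z, SSSZ)), mul(add(Z, Z), add(Z, SSZ)))))))))
  [17] S(S(S(S(S(S(add(mul(Z, SSSZ), mul(add(Z, Z), add(Z, SSZ)))))))))
  [18] S(S(S(S(S(S(add(Z, mul(add(Z, Z), add(Z, SSZ)))))))))
  [19] S(S(S(S(S(S(mul(add(Z, Z), add(Z, SSZ))))))))
  [20] S(S(S(S(S(S(mul(Z, add(Z, SSZ))))))))
  [21] S^6(Z)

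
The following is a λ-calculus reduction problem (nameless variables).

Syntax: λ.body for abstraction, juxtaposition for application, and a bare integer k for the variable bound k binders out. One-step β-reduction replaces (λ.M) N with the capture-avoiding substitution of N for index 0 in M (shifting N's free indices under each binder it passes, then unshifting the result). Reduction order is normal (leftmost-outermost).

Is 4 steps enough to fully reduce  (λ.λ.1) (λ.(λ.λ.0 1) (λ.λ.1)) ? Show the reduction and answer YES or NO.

  start: (λ.λ.1) (λ.(λ.λ.0 1) (λ.λ.1))
  step 1: λ.λ.(λ.λ.0 1) (λ.λ.1)
  step 2: λ.λ.λ.0 (λ.λ.1)

Answer: YES — reaches normal form λ.λ.λ.0 (λ.λ.1) in 2 ≤ 4 steps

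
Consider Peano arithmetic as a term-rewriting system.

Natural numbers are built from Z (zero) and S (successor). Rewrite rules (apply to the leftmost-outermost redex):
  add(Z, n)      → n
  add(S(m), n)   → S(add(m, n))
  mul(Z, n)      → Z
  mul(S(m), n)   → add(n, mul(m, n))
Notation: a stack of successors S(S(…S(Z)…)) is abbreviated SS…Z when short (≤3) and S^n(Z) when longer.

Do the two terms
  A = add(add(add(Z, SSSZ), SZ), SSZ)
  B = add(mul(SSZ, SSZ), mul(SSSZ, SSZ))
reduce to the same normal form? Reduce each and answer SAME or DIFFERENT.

Answer: DIFFERENT — A ⇓ S^6(Z), B ⇓ S^10(Z)

Derivation:
Term A:
  start: add(add(add(Z, SSSZ), SZ), SSZ)
  step 1: add(add(SSSZ, SZ), SSZ)
  step 2: add(S(add(SSZ, SZ)), SSZ)
  step 3: S(add(add(SSZ, SZ), SSZ))
  step 4: S(add(S(add(SZ, SZ)), SSZ))
  step 5: S(S(add(add(SZ, SZ), SSZ)))
  step 6: S(S(add(S(add(Z, SZ)), SSZ)))
  step 7: S(S(S(add(add(Z, SZ), SSZ))))
  step 8: S(S(S(add(SZ, SSZ))))
  step 9: S(S(S(S(add(Z, SSZ)))))
  step 10: S^6(Z)

Term B:
  start: add(mul(SSZ, SSZ), mul(SSSZ, SSZ))
  step 1: add(add(SSZ, mul(SZ, SSZ)), mul(SSSZ, SSZ))
  step 2: add(S(add(SZ, mul(SZ, SSZ))), mul(SSSZ, SSZ))
  step 3: S(add(add(SZ, mul(SZ, SSZ)), mul(SSSZ, SSZ)))
  step 4: S(add(S(add(Z, mul(SZ, SSZ))), mul(SSSZ, SSZ)))
  step 5: S(S(add(add(Z, mul(SZ, SSZ)), mul(SSSZ, SSZ))))
  step 6: S(S(add(mul(SZ, SSZ), mul(SSSZ, SSZ))))
  step 7: S(S(add(add(SSZ, mul(Z, SSZ)), mul(SSSZ, SSZ))))
  step 8: S(S(add(S(add(SZ, mul(Z, SSZ))), mul(SSSZ, SSZ))))
  step 9: S(S(S(add(add(SZ, mul(Z, SSZ)), mul(SSSZ, SSZ)))))
  step 10: S(S(S(add(S(add(Z, mul(Z, SSZ))), mul(SSSZ, SSZ)))))
  step 11: S(S(S(S(add(add(Z, mul(Z, SSZ)), mul(SSSZ, SSZ))))))
  step 12: S(S(S(S(add(mul(Z, SSZ), mul(SSSZ, SSZ))))))
  step 13: S(S(S(S(add(Z, mul(SSSZ, SSZ))))))
  step 14: S(S(S(S(mul(SSSZ, SSZ)))))
  step 15: S(S(S(S(add(SSZ, mul(SSZ, SSZ))))))
  step 16: S(S(S(S(S(add(SZ, mul(SSZ, SSZ)))))))
  step 17: S(S(S(S(S(S(add(Z, mul(SSZ, SSZ))))))))
  step 18: S(S(S(S(S(S(mul(SSZ, SSZ)))))))
  step 19: S(S(S(S(S(S(add(SSZ, mul(SZ, SSZ))))))))
  step 20: S(S(S(S(S(S(S(add(SZ, mul(SZ, SSZ)))))))))
  step 21: S(S(S(S(S(S(S(S(add(Z, mul(SZ, SSZ))))))))))
  step 22: S(S(S(S(S(S(S(S(mul(SZ, SSZ)))))))))
  step 23: S(S(S(S(S(S(S(S(add(SSZ, mul(Z, SSZ))))))))))
  step 24: S(S(S(S(S(S(S(S(S(add(SZ, mul(Z, SSZ)))))))))))
  step 25: S(S(S(S(S(S(S(S(S(S(add(Z, mul(Z, SSZ))))))))))))
  step 26: S(S(S(S(S(S(S(S(S(S(mul(Z, SSZ)))))))))))
  step 27: S^10(Z)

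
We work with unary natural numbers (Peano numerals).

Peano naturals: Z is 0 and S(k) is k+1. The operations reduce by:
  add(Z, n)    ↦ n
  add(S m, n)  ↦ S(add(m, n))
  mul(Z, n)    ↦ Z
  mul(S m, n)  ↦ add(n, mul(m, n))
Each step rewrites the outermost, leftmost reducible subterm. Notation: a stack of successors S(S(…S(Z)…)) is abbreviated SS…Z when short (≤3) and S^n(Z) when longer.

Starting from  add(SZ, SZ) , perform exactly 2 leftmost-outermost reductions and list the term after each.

  start: add(SZ, SZ)
  [1] S(add(Z, SZ))
  [2] SSZ

Answer: after 2 steps: SSZ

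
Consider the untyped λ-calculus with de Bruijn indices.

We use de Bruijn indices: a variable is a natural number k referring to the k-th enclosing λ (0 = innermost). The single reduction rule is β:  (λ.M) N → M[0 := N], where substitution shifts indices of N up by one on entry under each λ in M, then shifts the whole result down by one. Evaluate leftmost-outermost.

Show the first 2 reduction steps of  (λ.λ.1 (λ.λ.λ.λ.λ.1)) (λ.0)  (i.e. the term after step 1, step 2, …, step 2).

Answer: after 2 steps: λ.λ.λ.λ.λ.λ.1

Working:
  start: (λ.λ.1 (λ.λ.λ.λ.λ.1)) (λ.0)
  step 1: λ.(λ.0) (λ.λ.λ.λ.λ.1)
  step 2: λ.λ.λ.λ.λ.λ.1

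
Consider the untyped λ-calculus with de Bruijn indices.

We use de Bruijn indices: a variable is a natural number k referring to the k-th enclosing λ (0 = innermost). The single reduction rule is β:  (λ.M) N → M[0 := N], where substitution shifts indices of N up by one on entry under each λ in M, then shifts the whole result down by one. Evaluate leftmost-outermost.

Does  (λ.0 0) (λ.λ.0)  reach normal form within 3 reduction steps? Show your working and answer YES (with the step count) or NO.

Answer: YES — reaches normal form λ.0 in 2 ≤ 3 steps

Derivation:
  start: (λ.0 0) (λ.λ.0)
  [1] (λ.λ.0) (λ.λ.0)
  [2] λ.0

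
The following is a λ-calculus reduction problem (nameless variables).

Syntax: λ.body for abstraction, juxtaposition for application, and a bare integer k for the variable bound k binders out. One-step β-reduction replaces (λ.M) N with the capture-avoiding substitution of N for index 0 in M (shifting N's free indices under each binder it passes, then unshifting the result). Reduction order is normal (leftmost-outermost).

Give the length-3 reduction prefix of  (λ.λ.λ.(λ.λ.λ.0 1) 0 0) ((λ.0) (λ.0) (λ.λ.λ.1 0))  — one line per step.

Answer: after 3 steps: λ.λ.λ.0 1

Derivation:
  start: (λ.λ.λ.(λ.λ.λ.0 1) 0 0) ((λ.0) (λ.0) (λ.λ.λ.1 0))
  [1] λ.λ.(λ.λ.λ.0 1) 0 0
  [2] λ.λ.(λ.λ.0 1) 0
  [3] λ.λ.λ.0 1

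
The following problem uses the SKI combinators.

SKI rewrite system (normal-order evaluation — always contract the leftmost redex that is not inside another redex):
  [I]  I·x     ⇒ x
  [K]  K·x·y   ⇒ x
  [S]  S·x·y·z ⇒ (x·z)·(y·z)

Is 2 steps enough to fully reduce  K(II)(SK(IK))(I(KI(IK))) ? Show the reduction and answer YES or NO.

  start: K(II)(SK(IK))(I(KI(IK)))
  →1  II(I(KI(IK)))
  →2  I(I(KI(IK)))

Answer: NO — after 2 steps the term is I(I(KI(IK))), not yet normal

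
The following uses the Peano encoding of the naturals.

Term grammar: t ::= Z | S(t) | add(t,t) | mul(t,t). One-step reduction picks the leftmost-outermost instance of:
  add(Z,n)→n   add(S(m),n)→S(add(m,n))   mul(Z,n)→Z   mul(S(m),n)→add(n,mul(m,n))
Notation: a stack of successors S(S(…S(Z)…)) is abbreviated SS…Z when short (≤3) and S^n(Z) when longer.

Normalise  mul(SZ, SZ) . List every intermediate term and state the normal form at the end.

  start: mul(SZ, SZ)
  step 1: add(SZ, mul(Z, SZ))
  step 2: S(add(Z, mul(Z, SZ)))
  step 3: S(mul(Z, SZ))
  step 4: SZ

Answer: normal form = SZ  (in 4 steps)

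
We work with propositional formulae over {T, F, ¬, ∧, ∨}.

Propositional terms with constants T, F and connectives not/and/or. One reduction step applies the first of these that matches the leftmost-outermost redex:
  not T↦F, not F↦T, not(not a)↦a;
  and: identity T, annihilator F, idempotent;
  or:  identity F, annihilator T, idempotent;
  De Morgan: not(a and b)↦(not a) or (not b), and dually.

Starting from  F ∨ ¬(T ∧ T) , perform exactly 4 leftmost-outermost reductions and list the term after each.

Answer: after 4 steps: F

Reduction:
  start: F ∨ ¬(T ∧ T)
  step 1: ¬(T ∧ T)
  step 2: ¬T ∨ ¬T
  step 3: ¬T
  step 4: F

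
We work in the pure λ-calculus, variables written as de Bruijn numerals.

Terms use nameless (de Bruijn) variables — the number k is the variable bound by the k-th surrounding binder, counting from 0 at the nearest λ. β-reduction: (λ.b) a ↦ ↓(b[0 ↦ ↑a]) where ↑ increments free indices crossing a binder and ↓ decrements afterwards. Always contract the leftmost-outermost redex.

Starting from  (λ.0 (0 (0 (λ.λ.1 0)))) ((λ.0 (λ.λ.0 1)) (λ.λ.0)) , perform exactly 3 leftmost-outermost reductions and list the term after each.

Answer: after 3 steps: (λ.0) ((λ.0 (λ.λ.0 1)) (λ.λ.0) ((λ.0 (λ.λ.0 1)) (λ.λ.0) (λ.λ.1 0)))

Derivation:
  start: (λ.0 (0 (0 (λ.λ.1 0)))) ((λ.0 (λ.λ.0 1)) (λ.λ.0))
  →1  (λ.0 (λ.λ.0 1)) (λ.λ.0) ((λ.0 (λ.λ.0 1)) (λ.λ.0) ((λ.0 (λ.λ.0 1)) (λ.λ.0) (λ.λ.1 0)))
  →2  (λ.λ.0) (λ.λ.0 1) ((λ.0 (λ.λ.0 1)) (λ.λ.0) ((λ.0 (λ.λ.0 1)) (λ.λ.0) (λ.λ.1 0)))
  →3  (λ.0) ((λ.0 (λ.λ.0 1)) (λ.λ.0) ((λ.0 (λ.λ.0 1)) (λ.λ.0) (λ.λ.1 0)))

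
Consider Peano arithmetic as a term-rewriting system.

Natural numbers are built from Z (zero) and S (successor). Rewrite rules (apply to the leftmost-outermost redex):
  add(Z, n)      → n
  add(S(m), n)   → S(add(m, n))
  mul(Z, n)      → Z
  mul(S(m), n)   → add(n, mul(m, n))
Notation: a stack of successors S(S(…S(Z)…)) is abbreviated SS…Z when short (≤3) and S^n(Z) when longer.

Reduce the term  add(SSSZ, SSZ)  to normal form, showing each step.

  start: add(SSSZ, SSZ)
  [1] S(add(SSZ, SSZ))
  [2] S(S(add(SZ, SSZ)))
  [3] S(S(S(add(Z, SSZ))))
  [4] S^5(Z)

Answer: normal form = S^5(Z)  (in 4 steps)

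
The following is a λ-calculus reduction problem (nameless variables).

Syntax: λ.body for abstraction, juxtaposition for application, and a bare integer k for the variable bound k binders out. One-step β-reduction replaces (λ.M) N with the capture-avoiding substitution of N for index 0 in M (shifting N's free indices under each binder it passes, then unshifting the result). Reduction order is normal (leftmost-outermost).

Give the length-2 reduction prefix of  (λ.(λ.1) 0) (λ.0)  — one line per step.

Answer: after 2 steps: λ.0

Reduction:
  start: (λ.(λ.1) 0) (λ.0)
  →1  (λ.λ.0) (λ.0)
  →2  λ.0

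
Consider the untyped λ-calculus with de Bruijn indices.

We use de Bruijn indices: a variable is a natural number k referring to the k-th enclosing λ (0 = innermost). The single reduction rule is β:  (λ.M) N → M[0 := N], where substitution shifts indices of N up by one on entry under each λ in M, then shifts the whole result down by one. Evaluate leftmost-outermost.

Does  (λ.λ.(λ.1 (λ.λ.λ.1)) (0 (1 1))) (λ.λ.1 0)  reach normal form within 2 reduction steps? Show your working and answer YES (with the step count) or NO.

Answer: YES — reaches normal form λ.0 (λ.λ.λ.1) in 2 ≤ 2 steps

Derivation:
  start: (λ.λ.(λ.1 (λ.λ.λ.1)) (0 (1 1))) (λ.λ.1 0)
  step 1: λ.(λ.1 (λ.λ.λ.1)) (0 ((λ.λ.1 0) (λ.λ.1 0)))
  step 2: λ.0 (λ.λ.λ.1)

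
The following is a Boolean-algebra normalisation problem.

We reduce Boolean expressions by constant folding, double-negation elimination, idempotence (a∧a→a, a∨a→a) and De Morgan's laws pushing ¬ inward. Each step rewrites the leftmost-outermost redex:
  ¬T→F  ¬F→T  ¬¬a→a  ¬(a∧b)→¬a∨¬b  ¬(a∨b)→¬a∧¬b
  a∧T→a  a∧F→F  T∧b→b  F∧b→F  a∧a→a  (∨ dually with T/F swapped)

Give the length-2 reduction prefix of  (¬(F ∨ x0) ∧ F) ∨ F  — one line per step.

Answer: after 2 steps: F

Derivation:
  start: (¬(F ∨ x0) ∧ F) ∨ F
  step 1: ¬(F ∨ x0) ∧ F
  step 2: F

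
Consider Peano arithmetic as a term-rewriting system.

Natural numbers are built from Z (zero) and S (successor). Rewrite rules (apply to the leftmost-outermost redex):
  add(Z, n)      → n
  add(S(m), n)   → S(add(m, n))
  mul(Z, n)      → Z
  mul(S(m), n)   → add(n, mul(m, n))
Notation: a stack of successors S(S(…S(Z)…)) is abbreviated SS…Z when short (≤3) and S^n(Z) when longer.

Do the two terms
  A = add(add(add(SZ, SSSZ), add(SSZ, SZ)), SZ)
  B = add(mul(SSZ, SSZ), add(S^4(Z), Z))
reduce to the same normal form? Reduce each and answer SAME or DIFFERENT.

Term A:
  start: add(add(add(SZ, SSSZ), add(SSZ, SZ)), SZ)
  [1] add(add(S(add(Z, SSSZ)), add(SSZ, SZ)), SZ)
  [2] add(S(add(add(Z, SSSZ), add(SSZ, SZ))), SZ)
  [3] S(add(add(add(Z, SSSZ), add(SSZ, SZ)), SZ))
  [4] S(add(add(SSSZ, add(SSZ, SZ)), SZ))
  [5] S(add(S(add(SSZ, add(SSZ, SZ))), SZ))
  [6] S(S(add(add(SSZ, add(SSZ, SZ)), SZ)))
  [7] S(S(add(S(add(SZ, add(SSZ, SZ))), SZ)))
  [8] S(S(S(add(add(SZ, add(SSZ, SZ)), SZ))))
  [9] S(S(S(add(S(add(Z, add(SSZ, SZ))), SZ))))
  [10] S(S(S(S(add(add(Z, add(SSZ, SZ)), SZ)))))
  [11] S(S(S(S(add(add(SSZ, SZ), SZ)))))
  [12] S(S(S(S(add(S(add(SZ, SZ)), SZ)))))
  [13] S(S(S(S(S(add(add(SZ, SZ), SZ))))))
  [14] S(S(S(S(S(add(S(add(Z, SZ)), SZ))))))
  [15] S(S(S(S(S(S(add(add(Z, SZ), SZ)))))))
  [16] S(S(S(S(S(S(add(SZ, SZ)))))))
  [17] S(S(S(S(S(S(S(add(Z, SZ))))))))
  [18] S^8(Z)

Term B:
  start: add(mul(SSZ, SSZ), add(S^4(Z), Z))
  [1] add(add(SSZ, mul(SZ, SSZ)), add(S^4(Z), Z))
  [2] add(S(add(SZ, mul(SZ, SSZ))), add(S^4(Z), Z))
  [3] S(add(add(SZ, mul(SZ, SSZ)), add(S^4(Z), Z)))
  [4] S(add(S(add(Z, mul(SZ, SSZ))), add(S^4(Z), Z)))
  [5] S(S(add(add(Z, mul(SZ, SSZ)), add(S^4(Z), Z))))
  [6] S(S(add(mul(SZ, SSZ), add(S^4(Z), Z))))
  [7] S(S(add(add(SSZ, mul(Z, SSZ)), add(S^4(Z), Z))))
  [8] S(S(add(S(add(SZ, mul(Z, SSZ))), add(S^4(Z), Z))))
  [9] S(S(S(add(add(SZ, mul(Z, SSZ)), add(S^4(Z), Z)))))
  [10] S(S(S(add(S(add(Z, mul(Z, SSZ))), add(S^4(Z), Z)))))
  [11] S(S(S(S(add(add(Z, mul(Z, SSZ)), add(S^4(Z), Z))))))
  [12] S(S(S(S(add(mul(Z, SSZ), add(S^4(Z), Z))))))
  [13] S(S(S(S(add(Z, add(S^4(Z), Z))))))
  [14] S(S(S(S(add(S^4(Z), Z)))))
  [15] S(S(S(S(S(add(SSSZ, Z))))))
  [16] S(S(S(S(S(S(add(SSZ, Z)))))))
  [17] S(S(S(S(S(S(S(add(SZ, Z))))))))
  [18] S(S(S(S(S(S(S(S(add(Z, Z)))))))))
  [19] S^8(Z)

Answer: SAME — A ⇓ S^8(Z), B ⇓ S^8(Z)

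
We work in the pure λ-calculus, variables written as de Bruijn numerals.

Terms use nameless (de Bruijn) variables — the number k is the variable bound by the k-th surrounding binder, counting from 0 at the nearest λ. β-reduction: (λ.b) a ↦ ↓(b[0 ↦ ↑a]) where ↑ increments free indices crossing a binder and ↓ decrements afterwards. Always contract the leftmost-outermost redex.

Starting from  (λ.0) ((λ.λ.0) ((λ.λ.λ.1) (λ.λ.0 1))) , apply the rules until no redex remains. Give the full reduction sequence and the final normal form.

Answer: normal form = λ.0  (in 2 steps)

Reduction:
  start: (λ.0) ((λ.λ.0) ((λ.λ.λ.1) (λ.λ.0 1)))
  →1  (λ.λ.0) ((λ.λ.λ.1) (λ.λ.0 1))
  →2  λ.0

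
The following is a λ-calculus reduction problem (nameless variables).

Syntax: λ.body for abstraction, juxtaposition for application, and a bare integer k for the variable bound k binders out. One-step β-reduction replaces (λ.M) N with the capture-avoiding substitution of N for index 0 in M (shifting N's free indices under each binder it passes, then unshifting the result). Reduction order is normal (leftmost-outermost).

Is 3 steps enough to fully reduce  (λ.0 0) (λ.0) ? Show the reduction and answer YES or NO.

  start: (λ.0 0) (λ.0)
  [1] (λ.0) (λ.0)
  [2] λ.0

Answer: YES — reaches normal form λ.0 in 2 ≤ 3 steps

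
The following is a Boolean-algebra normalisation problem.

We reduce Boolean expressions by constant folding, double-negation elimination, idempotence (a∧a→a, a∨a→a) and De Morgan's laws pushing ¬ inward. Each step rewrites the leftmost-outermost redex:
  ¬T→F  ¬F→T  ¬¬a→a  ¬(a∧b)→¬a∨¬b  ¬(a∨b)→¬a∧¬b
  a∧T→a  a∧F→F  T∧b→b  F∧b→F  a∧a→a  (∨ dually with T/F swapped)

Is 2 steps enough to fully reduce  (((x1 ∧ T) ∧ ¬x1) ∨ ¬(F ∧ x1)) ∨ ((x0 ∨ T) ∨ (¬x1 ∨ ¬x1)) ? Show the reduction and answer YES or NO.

Answer: NO — after 2 steps the term is ((x1 ∧ ¬x1) ∨ (¬F ∨ ¬x1)) ∨ ((x0 ∨ T) ∨ (¬x1 ∨ ¬x1)), not yet normal

Derivation:
  start: (((x1 ∧ T) ∧ ¬x1) ∨ ¬(F ∧ x1)) ∨ ((x0 ∨ T) ∨ (¬x1 ∨ ¬x1))
  step 1: ((x1 ∧ ¬x1) ∨ ¬(F ∧ x1)) ∨ ((x0 ∨ T) ∨ (¬x1 ∨ ¬x1))
  step 2: ((x1 ∧ ¬x1) ∨ (¬F ∨ ¬x1)) ∨ ((x0 ∨ T) ∨ (¬x1 ∨ ¬x1))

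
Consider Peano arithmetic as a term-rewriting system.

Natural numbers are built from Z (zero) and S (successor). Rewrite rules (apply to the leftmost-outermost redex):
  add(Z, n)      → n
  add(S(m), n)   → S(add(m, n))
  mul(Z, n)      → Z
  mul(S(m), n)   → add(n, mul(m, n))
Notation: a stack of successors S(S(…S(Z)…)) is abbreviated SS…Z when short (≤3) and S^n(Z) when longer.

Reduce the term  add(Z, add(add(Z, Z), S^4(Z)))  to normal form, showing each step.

  start: add(Z, add(add(Z, Z), S^4(Z)))
  step 1: add(add(Z, Z), S^4(Z))
  step 2: add(Z, S^4(Z))
  step 3: S^4(Z)

Answer: normal form = S^4(Z)  (in 3 steps)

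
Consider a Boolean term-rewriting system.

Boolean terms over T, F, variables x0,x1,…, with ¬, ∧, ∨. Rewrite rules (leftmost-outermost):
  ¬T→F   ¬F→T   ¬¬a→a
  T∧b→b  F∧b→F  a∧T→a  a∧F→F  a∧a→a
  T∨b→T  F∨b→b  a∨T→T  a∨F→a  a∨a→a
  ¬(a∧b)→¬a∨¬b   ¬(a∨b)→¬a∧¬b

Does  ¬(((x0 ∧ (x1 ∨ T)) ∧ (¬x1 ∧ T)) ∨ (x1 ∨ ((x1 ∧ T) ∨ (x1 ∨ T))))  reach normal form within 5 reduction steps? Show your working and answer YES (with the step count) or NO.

  start: ¬(((x0 ∧ (x1 ∨ T)) ∧ (¬x1 ∧ T)) ∨ (x1 ∨ ((x1 ∧ T) ∨ (x1 ∨ T))))
  [1] ¬((x0 ∧ (x1 ∨ T)) ∧ (¬x1 ∧ T)) ∧ ¬(x1 ∨ ((x1 ∧ T) ∨ (x1 ∨ T)))
  [2] (¬(x0 ∧ (x1 ∨ T)) ∨ ¬(¬x1 ∧ T)) ∧ ¬(x1 ∨ ((x1 ∧ T) ∨ (x1 ∨ T)))
  [3] ((¬x0 ∨ ¬(x1 ∨ T)) ∨ ¬(¬x1 ∧ T)) ∧ ¬(x1 ∨ ((x1 ∧ T) ∨ (x1 ∨ T)))
  [4] ((¬x0 ∨ (¬x1 ∧ ¬T)) ∨ ¬(¬x1 ∧ T)) ∧ ¬(x1 ∨ ((x1 ∧ T) ∨ (x1 ∨ T)))
  [5] ((¬x0 ∨ (¬x1 ∧ F)) ∨ ¬(¬x1 ∧ T)) ∧ ¬(x1 ∨ ((x1 ∧ T) ∨ (x1 ∨ T)))

Answer: NO — after 5 steps the term is ((¬x0 ∨ (¬x1 ∧ F)) ∨ ¬(¬x1 ∧ T)) ∧ ¬(x1 ∨ ((x1 ∧ T) ∨ (x1 ∨ T))), not yet normal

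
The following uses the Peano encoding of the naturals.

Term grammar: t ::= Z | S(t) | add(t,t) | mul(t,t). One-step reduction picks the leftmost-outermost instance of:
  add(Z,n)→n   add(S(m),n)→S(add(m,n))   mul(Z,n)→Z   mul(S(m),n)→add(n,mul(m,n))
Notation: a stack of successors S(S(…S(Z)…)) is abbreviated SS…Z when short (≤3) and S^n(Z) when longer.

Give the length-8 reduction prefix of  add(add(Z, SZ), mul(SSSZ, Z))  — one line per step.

Answer: after 8 steps: S(add(Z, mul(Z, Z)))

Working:
  start: add(add(Z, SZ), mul(SSSZ, Z))
  [1] add(SZ, mul(SSSZ, Z))
  [2] S(add(Z, mul(SSSZ, Z)))
  [3] S(mul(SSSZ, Z))
  [4] S(add(Z, mul(SSZ, Z)))
  [5] S(mul(SSZ, Z))
  [6] S(add(Z, mul(SZ, Z)))
  [7] S(mul(SZ, Z))
  [8] S(add(Z, mul(Z, Z)))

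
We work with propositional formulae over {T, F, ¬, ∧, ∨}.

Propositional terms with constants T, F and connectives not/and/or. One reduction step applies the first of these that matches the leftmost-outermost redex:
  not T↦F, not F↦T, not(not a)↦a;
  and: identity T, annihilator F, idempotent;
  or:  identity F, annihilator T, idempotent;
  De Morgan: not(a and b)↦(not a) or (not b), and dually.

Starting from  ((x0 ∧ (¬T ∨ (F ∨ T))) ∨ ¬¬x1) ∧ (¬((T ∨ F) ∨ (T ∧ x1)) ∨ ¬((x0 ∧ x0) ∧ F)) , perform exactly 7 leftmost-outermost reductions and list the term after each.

  start: ((x0 ∧ (¬T ∨ (F ∨ T))) ∨ ¬¬x1) ∧ (¬((T ∨ F) ∨ (T ∧ x1)) ∨ ¬((x0 ∧ x0) ∧ F))
  [1] ((x0 ∧ (F ∨ (F ∨ T))) ∨ ¬¬x1) ∧ (¬((T ∨ F) ∨ (T ∧ x1)) ∨ ¬((x0 ∧ x0) ∧ F))
  [2] ((x0 ∧ (F ∨ T)) ∨ ¬¬x1) ∧ (¬((T ∨ F) ∨ (T ∧ x1)) ∨ ¬((x0 ∧ x0) ∧ F))
  [3] ((x0 ∧ T) ∨ ¬¬x1) ∧ (¬((T ∨ F) ∨ (T ∧ x1)) ∨ ¬((x0 ∧ x0) ∧ F))
  [4] (x0 ∨ ¬¬x1) ∧ (¬((T ∨ F) ∨ (T ∧ x1)) ∨ ¬((x0 ∧ x0) ∧ F))
  [5] (x0 ∨ x1) ∧ (¬((T ∨ F) ∨ (T ∧ x1)) ∨ ¬((x0 ∧ x0) ∧ F))
  [6] (x0 ∨ x1) ∧ ((¬(T ∨ F) ∧ ¬(T ∧ x1)) ∨ ¬((x0 ∧ x0) ∧ F))
  [7] (x0 ∨ x1) ∧ (((¬T ∧ ¬F) ∧ ¬(T ∧ x1)) ∨ ¬((x0 ∧ x0) ∧ F))

Answer: after 7 steps: (x0 ∨ x1) ∧ (((¬T ∧ ¬F) ∧ ¬(T ∧ x1)) ∨ ¬((x0 ∧ x0) ∧ F))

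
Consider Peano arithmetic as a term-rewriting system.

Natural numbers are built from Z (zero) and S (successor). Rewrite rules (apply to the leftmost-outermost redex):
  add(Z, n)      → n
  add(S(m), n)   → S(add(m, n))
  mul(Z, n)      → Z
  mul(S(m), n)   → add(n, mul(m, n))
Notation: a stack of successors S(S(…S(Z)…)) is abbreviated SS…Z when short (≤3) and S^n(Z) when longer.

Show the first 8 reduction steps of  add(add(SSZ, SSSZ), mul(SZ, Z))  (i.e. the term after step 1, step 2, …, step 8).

  start: add(add(SSZ, SSSZ), mul(SZ, Z))
  step 1: add(S(add(SZ, SSSZ)), mul(SZ, Z))
  step 2: S(add(add(SZ, SSSZ), mul(SZ, Z)))
  step 3: S(add(S(add(Z, SSSZ)), mul(SZ, Z)))
  step 4: S(S(add(add(Z, SSSZ), mul(SZ, Z))))
  step 5: S(S(add(SSSZ, mul(SZ, Z))))
  step 6: S(S(S(add(SSZ, mul(SZ, Z)))))
  step 7: S(S(S(S(add(SZ, mul(SZ, Z))))))
  step 8: S(S(S(S(S(add(Z, mul(SZ, Z)))))))

Answer: after 8 steps: S(S(S(S(S(add(Z, mul(SZ, Z)))))))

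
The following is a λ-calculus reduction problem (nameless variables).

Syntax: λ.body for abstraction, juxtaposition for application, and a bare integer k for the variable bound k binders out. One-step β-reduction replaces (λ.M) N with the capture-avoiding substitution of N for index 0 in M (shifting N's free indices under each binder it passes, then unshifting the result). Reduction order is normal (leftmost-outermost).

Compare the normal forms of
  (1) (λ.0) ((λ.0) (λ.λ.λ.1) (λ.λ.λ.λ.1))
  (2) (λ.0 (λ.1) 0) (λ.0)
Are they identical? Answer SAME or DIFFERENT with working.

Answer: DIFFERENT — A ⇓ λ.λ.1, B ⇓ λ.0

Reduction:
Term A:
  start: (λ.0) ((λ.0) (λ.λ.λ.1) (λ.λ.λ.λ.1))
  →1  (λ.0) (λ.λ.λ.1) (λ.λ.λ.λ.1)
  →2  (λ.λ.λ.1) (λ.λ.λ.λ.1)
  →3  λ.λ.1

Term B:
  start: (λ.0 (λ.1) 0) (λ.0)
  →1  (λ.0) (λ.λ.0) (λ.0)
  →2  (λ.λ.0) (λ.0)
  →3  λ.0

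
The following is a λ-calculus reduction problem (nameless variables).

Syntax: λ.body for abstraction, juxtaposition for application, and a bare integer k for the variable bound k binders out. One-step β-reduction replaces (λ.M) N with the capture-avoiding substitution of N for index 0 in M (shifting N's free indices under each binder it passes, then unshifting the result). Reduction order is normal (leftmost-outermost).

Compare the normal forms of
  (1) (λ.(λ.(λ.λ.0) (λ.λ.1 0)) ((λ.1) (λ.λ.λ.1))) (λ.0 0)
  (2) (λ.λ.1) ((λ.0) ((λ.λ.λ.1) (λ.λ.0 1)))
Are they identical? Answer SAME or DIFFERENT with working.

Term A:
  start: (λ.(λ.(λ.λ.0) (λ.λ.1 0)) ((λ.1) (λ.λ.λ.1))) (λ.0 0)
  step 1: (λ.(λ.λ.0) (λ.λ.1 0)) ((λ.λ.0 0) (λ.λ.λ.1))
  step 2: (λ.λ.0) (λ.λ.1 0)
  step 3: λ.0

Term B:
  start: (λ.λ.1) ((λ.0) ((λ.λ.λ.1) (λ.λ.0 1)))
  step 1: λ.(λ.0) ((λ.λ.λ.1) (λ.λ.0 1))
  step 2: λ.(λ.λ.λ.1) (λ.λ.0 1)
  step 3: λ.λ.λ.1

Answer: DIFFERENT — A ⇓ λ.0, B ⇓ λ.λ.λ.1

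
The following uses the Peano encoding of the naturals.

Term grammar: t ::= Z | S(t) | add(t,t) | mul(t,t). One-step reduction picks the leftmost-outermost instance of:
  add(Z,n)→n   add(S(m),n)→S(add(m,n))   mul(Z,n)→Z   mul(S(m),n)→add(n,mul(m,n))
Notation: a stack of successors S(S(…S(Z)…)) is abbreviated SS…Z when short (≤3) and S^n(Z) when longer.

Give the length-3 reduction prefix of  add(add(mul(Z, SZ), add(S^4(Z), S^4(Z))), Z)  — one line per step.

  start: add(add(mul(Z, SZ), add(S^4(Z), S^4(Z))), Z)
  →1  add(add(Z, add(S^4(Z), S^4(Z))), Z)
  →2  add(add(S^4(Z), S^4(Z)), Z)
  →3  add(S(add(SSSZ, S^4(Z))), Z)

Answer: after 3 steps: add(S(add(SSSZ, S^4(Z))), Z)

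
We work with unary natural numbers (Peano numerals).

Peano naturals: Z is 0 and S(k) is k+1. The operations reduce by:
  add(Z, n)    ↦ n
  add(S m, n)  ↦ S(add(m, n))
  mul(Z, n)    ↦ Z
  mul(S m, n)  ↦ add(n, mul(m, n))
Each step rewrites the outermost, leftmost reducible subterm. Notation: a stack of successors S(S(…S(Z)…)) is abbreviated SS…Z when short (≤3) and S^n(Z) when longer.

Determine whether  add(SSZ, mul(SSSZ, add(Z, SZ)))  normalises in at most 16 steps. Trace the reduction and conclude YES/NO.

Answer: YES — reaches normal form S^5(Z) in 16 ≤ 16 steps

Derivation:
  start: add(SSZ, mul(SSSZ, add(Z, SZ)))
  →1  S(add(SZ, mul(SSSZ, add(Z, SZ))))
  →2  S(S(add(Z, mul(SSSZ, add(Z, SZ)))))
  →3  S(S(mul(SSSZ, add(Z, SZ))))
  →4  S(S(add(add(Z, SZ), mul(SSZ, add(Z, SZ)))))
  →5  S(S(add(SZ, mul(SSZ, add(Z, SZ)))))
  →6  S(S(S(add(Z, mul(SSZ, add(Z, SZ))))))
  →7  S(S(S(mul(SSZ, add(Z, SZ)))))
  →8  S(S(S(add(add(Z, SZ), mul(SZ, add(Z, SZ))))))
  →9  S(S(S(add(SZ, mul(SZ, add(Z, SZ))))))
  →10  S(S(S(S(add(Z, mul(SZ, add(Z, SZ)))))))
  →11  S(S(S(S(mul(SZ, add(Z, SZ))))))
  →12  S(S(S(S(add(add(Z, SZ), mul(Z, add(Z, SZ)))))))
  →13  S(S(S(S(add(SZ, mul(Z, add(Z, SZ)))))))
  →14  S(S(S(S(S(add(Z, mul(Z, add(Z, SZ))))))))
  →15  S(S(S(S(S(mul(Z, add(Z, SZ)))))))
  →16  S^5(Z)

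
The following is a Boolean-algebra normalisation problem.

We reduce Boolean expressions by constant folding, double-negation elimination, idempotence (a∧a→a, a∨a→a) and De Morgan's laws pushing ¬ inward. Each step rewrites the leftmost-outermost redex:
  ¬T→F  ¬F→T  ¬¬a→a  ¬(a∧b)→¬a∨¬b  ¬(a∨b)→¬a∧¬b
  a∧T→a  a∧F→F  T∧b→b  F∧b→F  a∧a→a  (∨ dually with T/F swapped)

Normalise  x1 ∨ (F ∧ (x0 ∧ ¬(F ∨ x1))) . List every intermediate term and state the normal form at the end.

  start: x1 ∨ (F ∧ (x0 ∧ ¬(F ∨ x1)))
  step 1: x1 ∨ F
  step 2: x1

Answer: normal form = x1  (in 2 steps)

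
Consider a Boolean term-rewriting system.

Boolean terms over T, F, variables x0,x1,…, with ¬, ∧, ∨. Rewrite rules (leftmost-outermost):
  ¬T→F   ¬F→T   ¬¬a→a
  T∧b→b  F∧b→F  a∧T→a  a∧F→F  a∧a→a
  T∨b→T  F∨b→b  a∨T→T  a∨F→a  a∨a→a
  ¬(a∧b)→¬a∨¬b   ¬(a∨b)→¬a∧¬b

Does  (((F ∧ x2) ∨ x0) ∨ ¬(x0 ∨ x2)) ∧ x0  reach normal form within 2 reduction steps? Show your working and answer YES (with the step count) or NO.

  start: (((F ∧ x2) ∨ x0) ∨ ¬(x0 ∨ x2)) ∧ x0
  [1] ((F ∨ x0) ∨ ¬(x0 ∨ x2)) ∧ x0
  [2] (x0 ∨ ¬(x0 ∨ x2)) ∧ x0

Answer: NO — after 2 steps the term is (x0 ∨ ¬(x0 ∨ x2)) ∧ x0, not yet normal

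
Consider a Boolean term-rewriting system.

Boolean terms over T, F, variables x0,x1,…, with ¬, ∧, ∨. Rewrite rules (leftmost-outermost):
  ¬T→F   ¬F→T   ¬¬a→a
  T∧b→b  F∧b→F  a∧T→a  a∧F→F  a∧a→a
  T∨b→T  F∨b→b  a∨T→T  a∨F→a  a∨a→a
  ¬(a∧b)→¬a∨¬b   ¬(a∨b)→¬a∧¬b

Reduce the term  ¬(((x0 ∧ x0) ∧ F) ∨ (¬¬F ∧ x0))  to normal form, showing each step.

Answer: normal form = T  (in 11 steps)

Working:
  start: ¬(((x0 ∧ x0) ∧ F) ∨ (¬¬F ∧ x0))
  [1] ¬((x0 ∧ x0) ∧ F) ∧ ¬(¬¬F ∧ x0)
  [2] (¬(x0 ∧ x0) ∨ ¬F) ∧ ¬(¬¬F ∧ x0)
  [3] ((¬x0 ∨ ¬x0) ∨ ¬F) ∧ ¬(¬¬F ∧ x0)
  [4] (¬x0 ∨ ¬F) ∧ ¬(¬¬F ∧ x0)
  [5] (¬x0 ∨ T) ∧ ¬(¬¬F ∧ x0)
  [6] T ∧ ¬(¬¬F ∧ x0)
  [7] ¬(¬¬F ∧ x0)
  [8] ¬¬¬F ∨ ¬x0
  [9] ¬F ∨ ¬x0
  [10] T ∨ ¬x0
  [11] T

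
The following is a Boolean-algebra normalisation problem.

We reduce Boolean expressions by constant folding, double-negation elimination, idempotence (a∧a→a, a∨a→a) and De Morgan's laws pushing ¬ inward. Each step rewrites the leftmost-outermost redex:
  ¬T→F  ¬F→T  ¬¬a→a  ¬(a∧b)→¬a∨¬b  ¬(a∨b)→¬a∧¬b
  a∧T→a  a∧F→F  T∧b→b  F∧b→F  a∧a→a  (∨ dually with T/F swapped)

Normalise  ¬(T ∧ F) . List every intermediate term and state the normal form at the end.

Answer: normal form = T  (in 4 steps)

Reduction:
  start: ¬(T ∧ F)
  →1  ¬T ∨ ¬F
  →2  F ∨ ¬F
  →3  ¬F
  →4  T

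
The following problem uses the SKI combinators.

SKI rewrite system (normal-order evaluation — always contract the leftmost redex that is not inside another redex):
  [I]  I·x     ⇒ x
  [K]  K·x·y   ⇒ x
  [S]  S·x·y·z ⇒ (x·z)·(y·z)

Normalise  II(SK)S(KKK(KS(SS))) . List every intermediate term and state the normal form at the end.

Answer: normal form = KS  (in 6 steps)

Derivation:
  start: II(SK)S(KKK(KS(SS)))
  step 1: I(SK)S(KKK(KS(SS)))
  step 2: SKS(KKK(KS(SS)))
  step 3: K(KKK(KS(SS)))(S(KKK(KS(SS))))
  step 4: KKK(KS(SS))
  step 5: K(KS(SS))
  step 6: KS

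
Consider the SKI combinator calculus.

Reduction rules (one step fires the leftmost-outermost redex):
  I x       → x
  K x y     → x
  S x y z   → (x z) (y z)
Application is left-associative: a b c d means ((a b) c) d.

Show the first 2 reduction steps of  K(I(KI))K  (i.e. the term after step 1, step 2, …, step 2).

  start: K(I(KI))K
  step 1: I(KI)
  step 2: KI

Answer: after 2 steps: KI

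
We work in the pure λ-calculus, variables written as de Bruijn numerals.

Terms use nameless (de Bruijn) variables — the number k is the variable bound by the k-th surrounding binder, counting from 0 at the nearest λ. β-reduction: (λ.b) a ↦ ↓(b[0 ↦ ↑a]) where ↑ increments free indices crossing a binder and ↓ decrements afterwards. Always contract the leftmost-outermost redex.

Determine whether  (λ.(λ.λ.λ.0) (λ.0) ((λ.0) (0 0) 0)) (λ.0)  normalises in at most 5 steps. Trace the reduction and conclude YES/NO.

  start: (λ.(λ.λ.λ.0) (λ.0) ((λ.0) (0 0) 0)) (λ.0)
  [1] (λ.λ.λ.0) (λ.0) ((λ.0) ((λ.0) (λ.0)) (λ.0))
  [2] (λ.λ.0) ((λ.0) ((λ.0) (λ.0)) (λ.0))
  [3] λ.0

Answer: YES — reaches normal form λ.0 in 3 ≤ 5 steps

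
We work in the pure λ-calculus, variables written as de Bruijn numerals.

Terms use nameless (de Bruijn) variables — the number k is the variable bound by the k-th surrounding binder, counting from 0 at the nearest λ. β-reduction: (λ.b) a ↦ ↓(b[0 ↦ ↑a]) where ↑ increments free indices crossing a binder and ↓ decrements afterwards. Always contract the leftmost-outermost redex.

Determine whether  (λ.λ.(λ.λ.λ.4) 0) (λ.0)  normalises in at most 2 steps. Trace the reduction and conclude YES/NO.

  start: (λ.λ.(λ.λ.λ.4) 0) (λ.0)
  [1] λ.(λ.λ.λ.λ.0) 0
  [2] λ.λ.λ.λ.0

Answer: YES — reaches normal form λ.λ.λ.λ.0 in 2 ≤ 2 steps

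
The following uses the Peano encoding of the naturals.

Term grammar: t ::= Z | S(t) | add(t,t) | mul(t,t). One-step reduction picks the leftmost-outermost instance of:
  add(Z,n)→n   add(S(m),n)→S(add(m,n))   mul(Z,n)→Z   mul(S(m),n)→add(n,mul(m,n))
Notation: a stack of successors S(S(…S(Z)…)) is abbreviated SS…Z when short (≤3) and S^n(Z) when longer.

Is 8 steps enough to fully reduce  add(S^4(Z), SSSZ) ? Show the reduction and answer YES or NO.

  start: add(S^4(Z), SSSZ)
  step 1: S(add(SSSZ, SSSZ))
  step 2: S(S(add(SSZ, SSSZ)))
  step 3: S(S(S(add(SZ, SSSZ))))
  step 4: S(S(S(S(add(Z, SSSZ)))))
  step 5: S^7(Z)

Answer: YES — reaches normal form S^7(Z) in 5 ≤ 8 steps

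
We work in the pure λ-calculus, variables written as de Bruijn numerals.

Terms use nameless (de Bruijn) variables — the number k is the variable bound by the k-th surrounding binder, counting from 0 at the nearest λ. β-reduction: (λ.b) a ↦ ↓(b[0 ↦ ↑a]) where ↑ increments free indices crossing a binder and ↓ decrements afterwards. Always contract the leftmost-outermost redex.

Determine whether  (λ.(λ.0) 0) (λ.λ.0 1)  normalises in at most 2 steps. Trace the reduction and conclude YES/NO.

Answer: YES — reaches normal form λ.λ.0 1 in 2 ≤ 2 steps

Derivation:
  start: (λ.(λ.0) 0) (λ.λ.0 1)
  →1  (λ.0) (λ.λ.0 1)
  →2  λ.λ.0 1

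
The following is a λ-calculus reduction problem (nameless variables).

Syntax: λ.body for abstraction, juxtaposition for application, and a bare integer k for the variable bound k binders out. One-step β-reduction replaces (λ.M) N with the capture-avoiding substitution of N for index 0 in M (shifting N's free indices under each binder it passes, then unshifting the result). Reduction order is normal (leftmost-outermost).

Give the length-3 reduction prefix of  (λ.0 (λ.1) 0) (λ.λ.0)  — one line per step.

Answer: after 3 steps: λ.λ.0

Working:
  start: (λ.0 (λ.1) 0) (λ.λ.0)
  step 1: (λ.λ.0) (λ.λ.λ.0) (λ.λ.0)
  step 2: (λ.0) (λ.λ.0)
  step 3: λ.λ.0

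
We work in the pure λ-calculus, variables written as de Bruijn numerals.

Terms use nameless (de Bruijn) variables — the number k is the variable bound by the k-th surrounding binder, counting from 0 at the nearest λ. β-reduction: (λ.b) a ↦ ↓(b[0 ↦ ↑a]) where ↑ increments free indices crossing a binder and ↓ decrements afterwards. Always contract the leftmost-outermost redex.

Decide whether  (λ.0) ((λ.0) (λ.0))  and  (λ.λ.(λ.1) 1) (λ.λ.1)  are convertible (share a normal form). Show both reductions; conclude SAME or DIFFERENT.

Term A:
  start: (λ.0) ((λ.0) (λ.0))
  [1] (λ.0) (λ.0)
  [2] λ.0

Term B:
  start: (λ.λ.(λ.1) 1) (λ.λ.1)
  [1] λ.(λ.1) (λ.λ.1)
  [2] λ.0

Answer: SAME — A ⇓ λ.0, B ⇓ λ.0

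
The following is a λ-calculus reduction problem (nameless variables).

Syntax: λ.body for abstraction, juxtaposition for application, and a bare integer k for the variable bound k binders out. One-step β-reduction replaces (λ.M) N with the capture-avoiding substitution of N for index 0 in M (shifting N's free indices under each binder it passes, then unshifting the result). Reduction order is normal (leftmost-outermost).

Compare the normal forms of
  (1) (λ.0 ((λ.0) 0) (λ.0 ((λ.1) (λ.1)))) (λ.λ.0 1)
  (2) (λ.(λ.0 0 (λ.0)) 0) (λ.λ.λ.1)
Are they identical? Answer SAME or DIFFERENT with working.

Answer: DIFFERENT — A ⇓ λ.0 (λ.λ.0 1), B ⇓ λ.λ.0

Derivation:
Term A:
  start: (λ.0 ((λ.0) 0) (λ.0 ((λ.1) (λ.1)))) (λ.λ.0 1)
  step 1: (λ.λ.0 1) ((λ.0) (λ.λ.0 1)) (λ.0 ((λ.1) (λ.1)))
  step 2: (λ.0 ((λ.0) (λ.λ.0 1))) (λ.0 ((λ.1) (λ.1)))
  step 3: (λ.0 ((λ.1) (λ.1))) ((λ.0) (λ.λ.0 1))
  step 4: (λ.0) (λ.λ.0 1) ((λ.(λ.0) (λ.λ.0 1)) (λ.(λ.0) (λ.λ.0 1)))
  step 5: (λ.λ.0 1) ((λ.(λ.0) (λ.λ.0 1)) (λ.(λ.0) (λ.λ.0 1)))
  step 6: λ.0 ((λ.(λ.0) (λ.λ.0 1)) (λ.(λ.0) (λ.λ.0 1)))
  step 7: λ.0 ((λ.0) (λ.λ.0 1))
  step 8: λ.0 (λ.λ.0 1)

Term B:
  start: (λ.(λ.0 0 (λ.0)) 0) (λ.λ.λ.1)
  step 1: (λ.0 0 (λ.0)) (λ.λ.λ.1)
  step 2: (λ.λ.λ.1) (λ.λ.λ.1) (λ.0)
  step 3: (λ.λ.1) (λ.0)
  step 4: λ.λ.0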